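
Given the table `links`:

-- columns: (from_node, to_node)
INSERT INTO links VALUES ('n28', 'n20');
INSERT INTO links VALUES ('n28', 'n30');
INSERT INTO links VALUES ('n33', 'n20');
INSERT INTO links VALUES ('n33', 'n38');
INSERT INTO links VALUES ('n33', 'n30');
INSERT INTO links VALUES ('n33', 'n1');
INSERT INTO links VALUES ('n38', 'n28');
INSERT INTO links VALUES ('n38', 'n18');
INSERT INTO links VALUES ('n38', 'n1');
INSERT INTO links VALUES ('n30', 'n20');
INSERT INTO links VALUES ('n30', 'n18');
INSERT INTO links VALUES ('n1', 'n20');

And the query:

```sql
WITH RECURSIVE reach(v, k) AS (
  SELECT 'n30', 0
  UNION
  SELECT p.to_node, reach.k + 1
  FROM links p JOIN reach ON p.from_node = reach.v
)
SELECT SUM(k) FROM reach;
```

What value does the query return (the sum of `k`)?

Base: (n30, k=0).
Iteration 1: edges from {n30} -> (n18, k=1), (n20, k=1).
Iteration 2: no outgoing edges from {n18,n20}; recursion stops.
SUM(k) = 0 + 1 + 1 = 2.

2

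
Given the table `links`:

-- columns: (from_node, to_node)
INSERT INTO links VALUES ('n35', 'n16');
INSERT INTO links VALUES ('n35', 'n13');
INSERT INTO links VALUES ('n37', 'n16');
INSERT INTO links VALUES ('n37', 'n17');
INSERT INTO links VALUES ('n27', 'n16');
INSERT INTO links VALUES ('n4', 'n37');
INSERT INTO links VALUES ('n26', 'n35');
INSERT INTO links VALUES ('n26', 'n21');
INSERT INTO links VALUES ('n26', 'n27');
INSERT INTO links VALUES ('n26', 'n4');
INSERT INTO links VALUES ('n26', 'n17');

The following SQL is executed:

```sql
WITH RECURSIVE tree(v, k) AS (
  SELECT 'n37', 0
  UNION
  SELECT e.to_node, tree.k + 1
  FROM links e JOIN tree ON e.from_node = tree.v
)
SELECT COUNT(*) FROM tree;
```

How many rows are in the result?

3

Base: (n37, k=0).
Iteration 1: edges from {n37} -> (n16, k=1), (n17, k=1).
Iteration 2: no outgoing edges from {n16,n17}; recursion stops.
Total rows emitted: 3.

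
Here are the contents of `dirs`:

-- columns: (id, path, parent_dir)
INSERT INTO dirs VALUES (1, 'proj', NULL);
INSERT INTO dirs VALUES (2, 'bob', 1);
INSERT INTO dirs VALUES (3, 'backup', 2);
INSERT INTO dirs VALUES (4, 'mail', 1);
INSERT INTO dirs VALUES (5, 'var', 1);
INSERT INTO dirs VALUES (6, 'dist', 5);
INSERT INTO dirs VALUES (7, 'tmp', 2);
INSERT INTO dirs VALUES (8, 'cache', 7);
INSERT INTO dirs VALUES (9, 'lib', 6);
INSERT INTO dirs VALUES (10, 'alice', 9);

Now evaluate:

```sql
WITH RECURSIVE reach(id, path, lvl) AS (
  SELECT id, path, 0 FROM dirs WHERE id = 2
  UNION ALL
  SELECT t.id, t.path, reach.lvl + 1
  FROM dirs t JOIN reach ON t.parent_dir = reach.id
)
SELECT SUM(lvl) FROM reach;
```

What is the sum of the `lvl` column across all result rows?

4

Base: id=2 (bob) at lvl 0.
Iteration 1: rows with parent_dir in {2} -> backup (id 3, lvl 1), tmp (id 7, lvl 1).
Iteration 2: rows with parent_dir in {3,7} -> cache (id 8, lvl 2).
Iteration 3: no rows with parent_dir in {8}; recursion stops.
SUM(lvl) = 0 + 1 + 1 + 2 = 4.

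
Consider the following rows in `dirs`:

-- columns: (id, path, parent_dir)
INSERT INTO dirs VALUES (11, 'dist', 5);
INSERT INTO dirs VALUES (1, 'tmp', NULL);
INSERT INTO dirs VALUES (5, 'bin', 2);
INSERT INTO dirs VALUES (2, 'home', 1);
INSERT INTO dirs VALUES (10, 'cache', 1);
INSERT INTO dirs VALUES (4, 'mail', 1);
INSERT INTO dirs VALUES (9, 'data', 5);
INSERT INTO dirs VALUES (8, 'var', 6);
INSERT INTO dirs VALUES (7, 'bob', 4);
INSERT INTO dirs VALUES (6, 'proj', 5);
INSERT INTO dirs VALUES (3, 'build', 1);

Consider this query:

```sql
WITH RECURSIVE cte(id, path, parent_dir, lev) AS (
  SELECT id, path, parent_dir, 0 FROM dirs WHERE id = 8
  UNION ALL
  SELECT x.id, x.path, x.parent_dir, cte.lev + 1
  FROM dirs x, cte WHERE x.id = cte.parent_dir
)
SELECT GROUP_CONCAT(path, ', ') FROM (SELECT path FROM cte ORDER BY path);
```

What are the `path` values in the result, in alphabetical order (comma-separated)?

Base: id=8 (var), parent_dir=6, lev 0.
Iteration 1: join on id=6 -> proj (id 6, parent_dir=5, lev 1).
Iteration 2: join on id=5 -> bin (id 5, parent_dir=2, lev 2).
Iteration 3: join on id=2 -> home (id 2, parent_dir=1, lev 3).
Iteration 4: join on id=1 -> tmp (id 1, parent_dir=NULL, lev 4).
Iteration 5: parent_dir is NULL; no match; recursion stops.

bin, home, proj, tmp, var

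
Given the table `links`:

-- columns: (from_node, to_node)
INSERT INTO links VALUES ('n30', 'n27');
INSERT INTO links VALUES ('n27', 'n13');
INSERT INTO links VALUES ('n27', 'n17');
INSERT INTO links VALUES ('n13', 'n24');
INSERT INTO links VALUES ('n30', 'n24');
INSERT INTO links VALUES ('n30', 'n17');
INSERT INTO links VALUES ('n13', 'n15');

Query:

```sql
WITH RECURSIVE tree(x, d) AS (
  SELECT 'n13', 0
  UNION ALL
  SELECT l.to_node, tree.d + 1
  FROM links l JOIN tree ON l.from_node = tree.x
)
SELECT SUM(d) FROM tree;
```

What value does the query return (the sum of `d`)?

2

Base: (n13, d=0).
Iteration 1: edges from {n13} -> (n15, d=1), (n24, d=1).
Iteration 2: no outgoing edges from {n15,n24}; recursion stops.
SUM(d) = 0 + 1 + 1 = 2.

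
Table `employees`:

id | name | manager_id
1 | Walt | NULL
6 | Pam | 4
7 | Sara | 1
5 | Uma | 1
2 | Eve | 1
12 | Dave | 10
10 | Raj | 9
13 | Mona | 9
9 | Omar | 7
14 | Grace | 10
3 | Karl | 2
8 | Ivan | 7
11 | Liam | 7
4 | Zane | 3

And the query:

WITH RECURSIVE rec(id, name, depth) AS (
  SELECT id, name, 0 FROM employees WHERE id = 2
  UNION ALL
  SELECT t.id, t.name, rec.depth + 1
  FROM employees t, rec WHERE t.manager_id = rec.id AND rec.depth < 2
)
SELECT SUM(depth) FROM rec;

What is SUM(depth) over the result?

Base: id=2 (Eve) at depth 0.
Iteration 1: rows with manager_id in {2} -> Karl (id 3, depth 1).
Iteration 2: rows with manager_id in {3} -> Zane (id 4, depth 2).
Iteration 3: depth < 2 fails for all current rows; recursion stops.
SUM(depth) = 0 + 1 + 2 = 3.

3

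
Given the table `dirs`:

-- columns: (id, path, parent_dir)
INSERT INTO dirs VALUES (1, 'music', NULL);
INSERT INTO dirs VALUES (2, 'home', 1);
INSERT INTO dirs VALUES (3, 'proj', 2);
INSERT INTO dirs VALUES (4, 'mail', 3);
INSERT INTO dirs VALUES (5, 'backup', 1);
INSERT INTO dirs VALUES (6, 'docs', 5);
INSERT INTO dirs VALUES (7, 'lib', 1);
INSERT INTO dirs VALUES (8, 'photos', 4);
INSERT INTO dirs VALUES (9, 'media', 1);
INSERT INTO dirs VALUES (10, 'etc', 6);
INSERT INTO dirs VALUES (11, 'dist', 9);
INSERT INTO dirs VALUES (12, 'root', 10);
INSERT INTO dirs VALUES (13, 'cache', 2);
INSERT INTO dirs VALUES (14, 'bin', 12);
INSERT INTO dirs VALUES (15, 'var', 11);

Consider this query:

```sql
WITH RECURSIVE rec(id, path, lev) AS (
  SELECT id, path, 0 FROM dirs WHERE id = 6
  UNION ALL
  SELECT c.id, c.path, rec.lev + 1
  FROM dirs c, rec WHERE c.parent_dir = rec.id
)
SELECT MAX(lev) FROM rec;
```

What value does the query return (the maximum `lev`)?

Base: id=6 (docs) at lev 0.
Iteration 1: rows with parent_dir in {6} -> etc (id 10, lev 1).
Iteration 2: rows with parent_dir in {10} -> root (id 12, lev 2).
Iteration 3: rows with parent_dir in {12} -> bin (id 14, lev 3).
Iteration 4: no rows with parent_dir in {14}; recursion stops.
lev values: 0, 1, 2, 3; the maximum is 3.

3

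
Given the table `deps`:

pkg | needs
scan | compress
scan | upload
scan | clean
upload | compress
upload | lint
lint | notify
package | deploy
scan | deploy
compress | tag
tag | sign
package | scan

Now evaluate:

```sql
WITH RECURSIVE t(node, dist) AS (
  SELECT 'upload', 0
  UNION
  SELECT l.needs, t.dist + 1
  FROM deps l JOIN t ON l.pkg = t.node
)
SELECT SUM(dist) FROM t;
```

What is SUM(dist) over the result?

9

Base: (upload, dist=0).
Iteration 1: edges from {upload} -> (compress, dist=1), (lint, dist=1).
Iteration 2: edges from {compress,lint} -> (notify, dist=2), (tag, dist=2).
Iteration 3: edges from {notify,tag} -> (sign, dist=3).
Iteration 4: no outgoing edges from {sign}; recursion stops.
SUM(dist) = 0 + 1 + 1 + 2 + 2 + 3 = 9.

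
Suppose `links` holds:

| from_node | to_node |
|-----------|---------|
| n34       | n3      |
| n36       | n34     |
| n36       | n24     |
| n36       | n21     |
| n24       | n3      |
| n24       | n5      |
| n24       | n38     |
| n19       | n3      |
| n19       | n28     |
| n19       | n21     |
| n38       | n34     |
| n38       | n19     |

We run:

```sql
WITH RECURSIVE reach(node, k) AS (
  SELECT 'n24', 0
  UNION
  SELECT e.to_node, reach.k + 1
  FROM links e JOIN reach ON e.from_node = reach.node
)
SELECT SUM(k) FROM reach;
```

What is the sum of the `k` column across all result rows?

Base: (n24, k=0).
Iteration 1: edges from {n24} -> (n3, k=1), (n38, k=1), (n5, k=1).
Iteration 2: edges from {n3,n38,n5} -> (n19, k=2), (n34, k=2).
Iteration 3: edges from {n19,n34} -> (n21, k=3), (n28, k=3), (n3, k=3). [UNION drops 1 duplicate row(s)]
Iteration 4: no outgoing edges from {n21,n28,n3}; recursion stops.
SUM(k) = 0 + 1 + 1 + 1 + 2 + 2 + 3 + 3 + 3 = 16.

16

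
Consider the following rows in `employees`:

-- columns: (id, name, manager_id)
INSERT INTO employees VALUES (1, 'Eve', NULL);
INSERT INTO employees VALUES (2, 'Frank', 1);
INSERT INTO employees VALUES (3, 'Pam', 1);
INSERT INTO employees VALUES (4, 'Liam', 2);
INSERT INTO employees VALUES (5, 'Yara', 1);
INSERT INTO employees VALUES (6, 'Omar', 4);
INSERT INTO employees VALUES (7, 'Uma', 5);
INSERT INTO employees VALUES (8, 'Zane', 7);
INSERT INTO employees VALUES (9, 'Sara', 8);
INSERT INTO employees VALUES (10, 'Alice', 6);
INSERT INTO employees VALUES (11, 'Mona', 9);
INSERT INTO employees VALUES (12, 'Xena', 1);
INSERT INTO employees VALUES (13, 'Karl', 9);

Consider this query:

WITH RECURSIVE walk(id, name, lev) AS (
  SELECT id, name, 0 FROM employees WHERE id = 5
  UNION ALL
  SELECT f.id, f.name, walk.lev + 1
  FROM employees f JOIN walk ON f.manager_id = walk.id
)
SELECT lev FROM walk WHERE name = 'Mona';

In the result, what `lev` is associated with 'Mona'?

Base: id=5 (Yara) at lev 0.
Iteration 1: rows with manager_id in {5} -> Uma (id 7, lev 1).
Iteration 2: rows with manager_id in {7} -> Zane (id 8, lev 2).
Iteration 3: rows with manager_id in {8} -> Sara (id 9, lev 3).
Iteration 4: rows with manager_id in {9} -> Mona (id 11, lev 4), Karl (id 13, lev 4).
Iteration 5: no rows with manager_id in {11,13}; recursion stops.

4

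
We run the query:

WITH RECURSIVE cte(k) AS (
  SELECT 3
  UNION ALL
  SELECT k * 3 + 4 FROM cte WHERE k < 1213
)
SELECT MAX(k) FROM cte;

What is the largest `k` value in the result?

1213

Base: k=3.
Iteration 1: 3 < 1213 holds -> k = 3 * 3 + 4 = 13.
Iteration 2: 13 < 1213 holds -> k = 13 * 3 + 4 = 43.
Iteration 3: 43 < 1213 holds -> k = 43 * 3 + 4 = 133.
Iteration 4: 133 < 1213 holds -> k = 133 * 3 + 4 = 403.
Iteration 5: 403 < 1213 holds -> k = 403 * 3 + 4 = 1213.
Iteration 6: 1213 < 1213 fails; recursion stops.
k values: 3, 13, 43, 133, 403, 1213; the maximum is 1213.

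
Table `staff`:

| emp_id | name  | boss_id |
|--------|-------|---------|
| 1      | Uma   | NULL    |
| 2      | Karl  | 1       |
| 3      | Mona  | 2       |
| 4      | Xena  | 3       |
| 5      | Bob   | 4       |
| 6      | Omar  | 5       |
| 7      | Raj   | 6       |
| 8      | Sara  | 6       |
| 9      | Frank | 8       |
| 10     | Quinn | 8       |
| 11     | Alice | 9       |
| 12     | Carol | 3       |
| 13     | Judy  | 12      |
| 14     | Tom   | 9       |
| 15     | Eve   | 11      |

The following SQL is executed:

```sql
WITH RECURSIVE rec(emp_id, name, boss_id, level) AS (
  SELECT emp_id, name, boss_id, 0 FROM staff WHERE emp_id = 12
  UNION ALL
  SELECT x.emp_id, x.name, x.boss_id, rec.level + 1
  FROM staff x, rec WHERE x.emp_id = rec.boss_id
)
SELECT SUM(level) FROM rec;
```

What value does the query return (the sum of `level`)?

6

Base: emp_id=12 (Carol), boss_id=3, level 0.
Iteration 1: join on emp_id=3 -> Mona (id 3, boss_id=2, level 1).
Iteration 2: join on emp_id=2 -> Karl (id 2, boss_id=1, level 2).
Iteration 3: join on emp_id=1 -> Uma (id 1, boss_id=NULL, level 3).
Iteration 4: boss_id is NULL; no match; recursion stops.
SUM(level) = 0 + 1 + 2 + 3 = 6.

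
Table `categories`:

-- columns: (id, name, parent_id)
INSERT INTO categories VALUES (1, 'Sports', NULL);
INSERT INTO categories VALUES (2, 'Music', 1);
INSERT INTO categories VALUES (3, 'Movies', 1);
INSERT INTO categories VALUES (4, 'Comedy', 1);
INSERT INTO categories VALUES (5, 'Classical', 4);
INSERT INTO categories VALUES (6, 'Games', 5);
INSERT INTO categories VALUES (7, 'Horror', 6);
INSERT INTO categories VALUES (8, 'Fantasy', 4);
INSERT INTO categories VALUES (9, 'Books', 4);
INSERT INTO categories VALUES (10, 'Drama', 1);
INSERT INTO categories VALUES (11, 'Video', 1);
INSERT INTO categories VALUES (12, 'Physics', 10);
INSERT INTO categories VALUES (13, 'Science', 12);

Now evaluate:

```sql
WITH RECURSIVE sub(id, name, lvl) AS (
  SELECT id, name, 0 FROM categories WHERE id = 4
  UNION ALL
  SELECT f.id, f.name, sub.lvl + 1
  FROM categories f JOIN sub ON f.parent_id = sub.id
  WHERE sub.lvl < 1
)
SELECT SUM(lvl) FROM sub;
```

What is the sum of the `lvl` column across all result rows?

Base: id=4 (Comedy) at lvl 0.
Iteration 1: rows with parent_id in {4} -> Classical (id 5, lvl 1), Fantasy (id 8, lvl 1), Books (id 9, lvl 1).
Iteration 2: lvl < 1 fails for all current rows; recursion stops.
SUM(lvl) = 0 + 1 + 1 + 1 = 3.

3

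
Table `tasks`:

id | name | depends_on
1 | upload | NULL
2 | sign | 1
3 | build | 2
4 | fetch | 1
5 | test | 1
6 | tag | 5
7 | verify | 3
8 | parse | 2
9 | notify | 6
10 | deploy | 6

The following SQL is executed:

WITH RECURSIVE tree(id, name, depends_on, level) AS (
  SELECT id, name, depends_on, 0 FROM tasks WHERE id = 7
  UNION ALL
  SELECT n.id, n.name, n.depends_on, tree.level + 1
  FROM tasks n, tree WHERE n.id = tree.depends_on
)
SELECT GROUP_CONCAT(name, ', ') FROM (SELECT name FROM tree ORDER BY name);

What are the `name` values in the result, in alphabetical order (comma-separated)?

build, sign, upload, verify

Base: id=7 (verify), depends_on=3, level 0.
Iteration 1: join on id=3 -> build (id 3, depends_on=2, level 1).
Iteration 2: join on id=2 -> sign (id 2, depends_on=1, level 2).
Iteration 3: join on id=1 -> upload (id 1, depends_on=NULL, level 3).
Iteration 4: depends_on is NULL; no match; recursion stops.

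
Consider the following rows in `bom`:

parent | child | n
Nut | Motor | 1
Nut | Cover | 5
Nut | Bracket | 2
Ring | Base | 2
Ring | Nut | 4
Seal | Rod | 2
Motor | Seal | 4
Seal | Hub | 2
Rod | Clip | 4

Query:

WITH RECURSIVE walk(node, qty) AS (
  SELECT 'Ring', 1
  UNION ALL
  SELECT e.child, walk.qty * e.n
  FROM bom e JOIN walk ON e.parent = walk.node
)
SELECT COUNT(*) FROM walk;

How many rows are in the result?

10

Base: (Ring, qty=1).
Iteration 1: components of {Ring} -> Base = 1*2 = 2, Nut = 1*4 = 4.
Iteration 2: components of {Base,Nut} -> Bracket = 4*2 = 8, Cover = 4*5 = 20, Motor = 4*1 = 4.
Iteration 3: components of {Bracket,Cover,Motor} -> Seal = 4*4 = 16.
Iteration 4: components of {Seal} -> Hub = 16*2 = 32, Rod = 16*2 = 32.
Iteration 5: components of {Hub,Rod} -> Clip = 32*4 = 128.
Iteration 6: no further components; recursion stops.
Total rows emitted: 10.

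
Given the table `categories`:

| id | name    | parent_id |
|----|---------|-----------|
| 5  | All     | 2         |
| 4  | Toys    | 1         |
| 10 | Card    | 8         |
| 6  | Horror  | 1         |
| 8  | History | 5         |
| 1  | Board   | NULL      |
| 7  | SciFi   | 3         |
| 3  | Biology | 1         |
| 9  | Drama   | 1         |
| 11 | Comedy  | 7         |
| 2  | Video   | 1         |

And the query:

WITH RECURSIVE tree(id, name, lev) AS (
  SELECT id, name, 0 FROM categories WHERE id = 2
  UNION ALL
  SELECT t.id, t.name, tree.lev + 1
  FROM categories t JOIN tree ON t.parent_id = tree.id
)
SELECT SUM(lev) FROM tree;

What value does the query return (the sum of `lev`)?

Base: id=2 (Video) at lev 0.
Iteration 1: rows with parent_id in {2} -> All (id 5, lev 1).
Iteration 2: rows with parent_id in {5} -> History (id 8, lev 2).
Iteration 3: rows with parent_id in {8} -> Card (id 10, lev 3).
Iteration 4: no rows with parent_id in {10}; recursion stops.
SUM(lev) = 0 + 1 + 2 + 3 = 6.

6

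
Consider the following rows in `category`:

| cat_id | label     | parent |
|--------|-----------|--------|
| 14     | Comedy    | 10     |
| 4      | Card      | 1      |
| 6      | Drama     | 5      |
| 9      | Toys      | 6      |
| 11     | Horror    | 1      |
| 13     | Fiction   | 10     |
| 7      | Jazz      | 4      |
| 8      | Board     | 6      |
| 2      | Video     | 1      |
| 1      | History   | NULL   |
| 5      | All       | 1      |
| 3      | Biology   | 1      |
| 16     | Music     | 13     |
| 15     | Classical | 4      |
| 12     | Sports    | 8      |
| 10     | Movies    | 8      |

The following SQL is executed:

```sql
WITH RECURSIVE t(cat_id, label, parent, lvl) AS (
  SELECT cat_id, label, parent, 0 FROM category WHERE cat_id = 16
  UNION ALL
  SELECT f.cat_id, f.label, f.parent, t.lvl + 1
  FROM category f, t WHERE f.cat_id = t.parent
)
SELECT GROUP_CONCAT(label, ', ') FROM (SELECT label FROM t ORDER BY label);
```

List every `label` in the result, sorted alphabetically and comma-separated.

Base: cat_id=16 (Music), parent=13, lvl 0.
Iteration 1: join on cat_id=13 -> Fiction (id 13, parent=10, lvl 1).
Iteration 2: join on cat_id=10 -> Movies (id 10, parent=8, lvl 2).
Iteration 3: join on cat_id=8 -> Board (id 8, parent=6, lvl 3).
Iteration 4: join on cat_id=6 -> Drama (id 6, parent=5, lvl 4).
Iteration 5: join on cat_id=5 -> All (id 5, parent=1, lvl 5).
Iteration 6: join on cat_id=1 -> History (id 1, parent=NULL, lvl 6).
Iteration 7: parent is NULL; no match; recursion stops.

All, Board, Drama, Fiction, History, Movies, Music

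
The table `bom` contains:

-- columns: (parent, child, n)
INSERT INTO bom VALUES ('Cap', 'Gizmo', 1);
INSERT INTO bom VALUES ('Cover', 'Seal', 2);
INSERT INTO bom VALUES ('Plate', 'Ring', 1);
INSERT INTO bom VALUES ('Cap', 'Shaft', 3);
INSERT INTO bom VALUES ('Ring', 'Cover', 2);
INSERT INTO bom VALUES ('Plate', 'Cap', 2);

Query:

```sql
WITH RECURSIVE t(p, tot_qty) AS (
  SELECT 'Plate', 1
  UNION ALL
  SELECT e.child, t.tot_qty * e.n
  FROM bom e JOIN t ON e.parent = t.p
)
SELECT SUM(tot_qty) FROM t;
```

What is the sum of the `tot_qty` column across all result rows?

18

Base: (Plate, tot_qty=1).
Iteration 1: components of {Plate} -> Cap = 1*2 = 2, Ring = 1*1 = 1.
Iteration 2: components of {Cap,Ring} -> Cover = 1*2 = 2, Gizmo = 2*1 = 2, Shaft = 2*3 = 6.
Iteration 3: components of {Cover,Gizmo,Shaft} -> Seal = 2*2 = 4.
Iteration 4: no further components; recursion stops.
SUM(tot_qty) = 1 + 2 + 1 + 2 + 6 + 2 + 4 = 18.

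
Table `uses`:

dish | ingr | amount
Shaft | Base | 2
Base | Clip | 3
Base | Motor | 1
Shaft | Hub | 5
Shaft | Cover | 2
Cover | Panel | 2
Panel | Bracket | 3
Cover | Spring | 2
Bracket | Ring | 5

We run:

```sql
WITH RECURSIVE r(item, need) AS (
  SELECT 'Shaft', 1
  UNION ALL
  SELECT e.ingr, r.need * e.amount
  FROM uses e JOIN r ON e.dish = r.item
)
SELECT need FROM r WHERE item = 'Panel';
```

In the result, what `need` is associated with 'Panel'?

Base: (Shaft, need=1).
Iteration 1: components of {Shaft} -> Base = 1*2 = 2, Cover = 1*2 = 2, Hub = 1*5 = 5.
Iteration 2: components of {Base,Cover,Hub} -> Clip = 2*3 = 6, Motor = 2*1 = 2, Panel = 2*2 = 4, Spring = 2*2 = 4.
Iteration 3: components of {Clip,Motor,Panel,Spring} -> Bracket = 4*3 = 12.
Iteration 4: components of {Bracket} -> Ring = 12*5 = 60.
Iteration 5: no further components; recursion stops.

4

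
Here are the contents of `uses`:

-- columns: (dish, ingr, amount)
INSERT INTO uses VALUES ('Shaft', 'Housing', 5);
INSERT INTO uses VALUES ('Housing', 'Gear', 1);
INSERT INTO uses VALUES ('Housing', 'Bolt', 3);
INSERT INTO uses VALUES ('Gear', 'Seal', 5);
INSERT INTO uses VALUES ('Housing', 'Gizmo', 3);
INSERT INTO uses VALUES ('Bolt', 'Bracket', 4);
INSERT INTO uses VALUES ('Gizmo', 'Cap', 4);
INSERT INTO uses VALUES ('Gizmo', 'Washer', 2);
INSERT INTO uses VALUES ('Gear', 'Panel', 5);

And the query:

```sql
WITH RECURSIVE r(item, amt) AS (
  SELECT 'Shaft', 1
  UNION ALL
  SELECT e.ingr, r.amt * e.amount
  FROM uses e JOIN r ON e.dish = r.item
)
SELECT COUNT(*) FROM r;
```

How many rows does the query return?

10

Base: (Shaft, amt=1).
Iteration 1: components of {Shaft} -> Housing = 1*5 = 5.
Iteration 2: components of {Housing} -> Bolt = 5*3 = 15, Gear = 5*1 = 5, Gizmo = 5*3 = 15.
Iteration 3: components of {Bolt,Gear,Gizmo} -> Bracket = 15*4 = 60, Cap = 15*4 = 60, Panel = 5*5 = 25, Seal = 5*5 = 25, Washer = 15*2 = 30.
Iteration 4: no further components; recursion stops.
Total rows emitted: 10.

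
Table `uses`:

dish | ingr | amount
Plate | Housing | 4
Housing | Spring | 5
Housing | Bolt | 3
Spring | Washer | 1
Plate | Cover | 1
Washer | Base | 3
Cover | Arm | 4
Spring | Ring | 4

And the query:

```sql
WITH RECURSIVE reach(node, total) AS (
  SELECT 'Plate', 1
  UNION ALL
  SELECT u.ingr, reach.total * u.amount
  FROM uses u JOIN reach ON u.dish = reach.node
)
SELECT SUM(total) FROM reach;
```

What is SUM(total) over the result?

Base: (Plate, total=1).
Iteration 1: components of {Plate} -> Cover = 1*1 = 1, Housing = 1*4 = 4.
Iteration 2: components of {Cover,Housing} -> Arm = 1*4 = 4, Bolt = 4*3 = 12, Spring = 4*5 = 20.
Iteration 3: components of {Arm,Bolt,Spring} -> Ring = 20*4 = 80, Washer = 20*1 = 20.
Iteration 4: components of {Ring,Washer} -> Base = 20*3 = 60.
Iteration 5: no further components; recursion stops.
SUM(total) = 1 + 4 + 1 + 20 + 12 + 4 + 20 + 80 + 60 = 202.

202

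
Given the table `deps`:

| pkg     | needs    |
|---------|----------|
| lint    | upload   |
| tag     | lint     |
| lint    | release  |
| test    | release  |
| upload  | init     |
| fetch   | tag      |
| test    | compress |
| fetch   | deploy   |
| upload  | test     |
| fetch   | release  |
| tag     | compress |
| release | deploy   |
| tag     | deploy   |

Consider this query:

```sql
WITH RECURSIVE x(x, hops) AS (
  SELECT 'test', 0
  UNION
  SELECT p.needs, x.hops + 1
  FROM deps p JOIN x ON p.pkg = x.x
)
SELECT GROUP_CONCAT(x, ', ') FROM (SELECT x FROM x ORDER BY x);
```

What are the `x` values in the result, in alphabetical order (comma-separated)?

Base: (test, hops=0).
Iteration 1: edges from {test} -> (compress, hops=1), (release, hops=1).
Iteration 2: edges from {compress,release} -> (deploy, hops=2).
Iteration 3: no outgoing edges from {deploy}; recursion stops.

compress, deploy, release, test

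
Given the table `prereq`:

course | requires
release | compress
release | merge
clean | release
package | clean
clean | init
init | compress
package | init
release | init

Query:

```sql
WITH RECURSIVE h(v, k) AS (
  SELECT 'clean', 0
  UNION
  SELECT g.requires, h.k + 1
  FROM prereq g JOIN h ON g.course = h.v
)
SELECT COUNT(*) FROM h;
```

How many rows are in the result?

7

Base: (clean, k=0).
Iteration 1: edges from {clean} -> (init, k=1), (release, k=1).
Iteration 2: edges from {init,release} -> (compress, k=2), (init, k=2), (merge, k=2). [UNION drops 1 duplicate row(s)]
Iteration 3: edges from {compress,init,merge} -> (compress, k=3).
Iteration 4: no outgoing edges from {compress}; recursion stops.
Total rows emitted: 7.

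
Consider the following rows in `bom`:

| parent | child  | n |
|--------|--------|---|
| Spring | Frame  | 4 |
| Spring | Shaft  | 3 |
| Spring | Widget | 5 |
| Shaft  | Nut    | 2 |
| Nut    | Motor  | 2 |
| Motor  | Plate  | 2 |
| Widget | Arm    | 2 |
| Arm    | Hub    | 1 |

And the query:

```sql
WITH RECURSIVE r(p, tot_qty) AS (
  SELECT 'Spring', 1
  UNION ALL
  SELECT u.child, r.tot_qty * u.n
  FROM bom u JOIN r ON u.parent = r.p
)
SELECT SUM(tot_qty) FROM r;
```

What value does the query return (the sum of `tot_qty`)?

Base: (Spring, tot_qty=1).
Iteration 1: components of {Spring} -> Frame = 1*4 = 4, Shaft = 1*3 = 3, Widget = 1*5 = 5.
Iteration 2: components of {Frame,Shaft,Widget} -> Arm = 5*2 = 10, Nut = 3*2 = 6.
Iteration 3: components of {Arm,Nut} -> Hub = 10*1 = 10, Motor = 6*2 = 12.
Iteration 4: components of {Hub,Motor} -> Plate = 12*2 = 24.
Iteration 5: no further components; recursion stops.
SUM(tot_qty) = 1 + 4 + 3 + 5 + 6 + 10 + 12 + 10 + 24 = 75.

75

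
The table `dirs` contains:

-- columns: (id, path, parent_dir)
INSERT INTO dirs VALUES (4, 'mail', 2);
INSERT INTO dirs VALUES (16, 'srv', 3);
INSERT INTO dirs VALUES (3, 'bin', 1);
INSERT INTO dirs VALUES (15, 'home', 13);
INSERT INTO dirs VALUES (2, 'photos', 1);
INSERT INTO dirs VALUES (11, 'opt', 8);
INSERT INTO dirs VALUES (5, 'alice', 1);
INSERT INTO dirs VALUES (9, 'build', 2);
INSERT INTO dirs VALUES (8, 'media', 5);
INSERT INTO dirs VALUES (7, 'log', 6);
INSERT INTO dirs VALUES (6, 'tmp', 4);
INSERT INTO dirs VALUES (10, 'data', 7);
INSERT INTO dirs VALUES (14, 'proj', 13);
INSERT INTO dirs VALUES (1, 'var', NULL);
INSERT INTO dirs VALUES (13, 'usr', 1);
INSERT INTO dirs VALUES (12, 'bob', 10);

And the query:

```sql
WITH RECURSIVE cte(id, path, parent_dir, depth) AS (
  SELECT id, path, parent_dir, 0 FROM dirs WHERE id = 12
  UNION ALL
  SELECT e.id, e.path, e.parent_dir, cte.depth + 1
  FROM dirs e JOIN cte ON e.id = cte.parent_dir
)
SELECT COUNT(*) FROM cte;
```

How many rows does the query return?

Base: id=12 (bob), parent_dir=10, depth 0.
Iteration 1: join on id=10 -> data (id 10, parent_dir=7, depth 1).
Iteration 2: join on id=7 -> log (id 7, parent_dir=6, depth 2).
Iteration 3: join on id=6 -> tmp (id 6, parent_dir=4, depth 3).
Iteration 4: join on id=4 -> mail (id 4, parent_dir=2, depth 4).
Iteration 5: join on id=2 -> photos (id 2, parent_dir=1, depth 5).
Iteration 6: join on id=1 -> var (id 1, parent_dir=NULL, depth 6).
Iteration 7: parent_dir is NULL; no match; recursion stops.
Total rows emitted: 7.

7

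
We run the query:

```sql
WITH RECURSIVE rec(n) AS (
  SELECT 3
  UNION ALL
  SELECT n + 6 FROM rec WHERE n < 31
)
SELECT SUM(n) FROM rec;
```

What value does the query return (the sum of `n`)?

108

Base: n=3.
Iteration 1: 3 < 31 holds -> n = 3 + 6 = 9.
Iteration 2: 9 < 31 holds -> n = 9 + 6 = 15.
Iteration 3: 15 < 31 holds -> n = 15 + 6 = 21.
Iteration 4: 21 < 31 holds -> n = 21 + 6 = 27.
Iteration 5: 27 < 31 holds -> n = 27 + 6 = 33.
Iteration 6: 33 < 31 fails; recursion stops.
SUM(n) = 3 + 9 + 15 + 21 + 27 + 33 = 108.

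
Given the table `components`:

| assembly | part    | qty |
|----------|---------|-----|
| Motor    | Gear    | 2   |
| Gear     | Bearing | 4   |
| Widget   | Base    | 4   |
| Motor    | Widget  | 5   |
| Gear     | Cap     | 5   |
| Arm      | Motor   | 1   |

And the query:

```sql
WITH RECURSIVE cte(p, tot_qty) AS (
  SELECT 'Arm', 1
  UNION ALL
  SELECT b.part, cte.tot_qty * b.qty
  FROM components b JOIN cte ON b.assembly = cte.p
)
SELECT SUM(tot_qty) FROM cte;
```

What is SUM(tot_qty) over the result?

47

Base: (Arm, tot_qty=1).
Iteration 1: components of {Arm} -> Motor = 1*1 = 1.
Iteration 2: components of {Motor} -> Gear = 1*2 = 2, Widget = 1*5 = 5.
Iteration 3: components of {Gear,Widget} -> Base = 5*4 = 20, Bearing = 2*4 = 8, Cap = 2*5 = 10.
Iteration 4: no further components; recursion stops.
SUM(tot_qty) = 1 + 1 + 5 + 2 + 20 + 8 + 10 = 47.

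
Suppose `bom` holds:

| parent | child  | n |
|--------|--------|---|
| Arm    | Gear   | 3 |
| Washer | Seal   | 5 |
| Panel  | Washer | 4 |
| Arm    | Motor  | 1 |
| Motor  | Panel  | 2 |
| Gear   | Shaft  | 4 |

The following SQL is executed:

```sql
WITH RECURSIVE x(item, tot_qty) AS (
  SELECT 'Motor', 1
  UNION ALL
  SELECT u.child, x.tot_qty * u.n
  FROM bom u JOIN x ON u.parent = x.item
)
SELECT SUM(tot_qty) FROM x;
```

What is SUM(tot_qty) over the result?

Base: (Motor, tot_qty=1).
Iteration 1: components of {Motor} -> Panel = 1*2 = 2.
Iteration 2: components of {Panel} -> Washer = 2*4 = 8.
Iteration 3: components of {Washer} -> Seal = 8*5 = 40.
Iteration 4: no further components; recursion stops.
SUM(tot_qty) = 1 + 2 + 8 + 40 = 51.

51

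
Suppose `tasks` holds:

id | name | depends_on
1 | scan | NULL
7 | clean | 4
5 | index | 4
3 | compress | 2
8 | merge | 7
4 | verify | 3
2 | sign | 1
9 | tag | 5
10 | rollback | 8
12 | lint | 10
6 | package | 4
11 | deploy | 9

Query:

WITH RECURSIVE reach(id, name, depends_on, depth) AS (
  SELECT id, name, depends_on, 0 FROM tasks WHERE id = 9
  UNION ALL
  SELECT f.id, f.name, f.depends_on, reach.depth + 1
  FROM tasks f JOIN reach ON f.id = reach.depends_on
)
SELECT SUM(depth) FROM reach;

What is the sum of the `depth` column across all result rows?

15

Base: id=9 (tag), depends_on=5, depth 0.
Iteration 1: join on id=5 -> index (id 5, depends_on=4, depth 1).
Iteration 2: join on id=4 -> verify (id 4, depends_on=3, depth 2).
Iteration 3: join on id=3 -> compress (id 3, depends_on=2, depth 3).
Iteration 4: join on id=2 -> sign (id 2, depends_on=1, depth 4).
Iteration 5: join on id=1 -> scan (id 1, depends_on=NULL, depth 5).
Iteration 6: depends_on is NULL; no match; recursion stops.
SUM(depth) = 0 + 1 + 2 + 3 + 4 + 5 = 15.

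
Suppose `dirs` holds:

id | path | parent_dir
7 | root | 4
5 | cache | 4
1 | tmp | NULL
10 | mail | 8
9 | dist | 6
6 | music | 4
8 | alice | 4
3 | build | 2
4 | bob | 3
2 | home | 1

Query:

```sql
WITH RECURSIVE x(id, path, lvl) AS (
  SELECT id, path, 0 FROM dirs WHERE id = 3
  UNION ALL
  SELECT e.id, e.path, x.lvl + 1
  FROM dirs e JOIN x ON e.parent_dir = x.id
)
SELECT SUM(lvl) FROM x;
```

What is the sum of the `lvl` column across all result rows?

15

Base: id=3 (build) at lvl 0.
Iteration 1: rows with parent_dir in {3} -> bob (id 4, lvl 1).
Iteration 2: rows with parent_dir in {4} -> cache (id 5, lvl 2), music (id 6, lvl 2), root (id 7, lvl 2), alice (id 8, lvl 2).
Iteration 3: rows with parent_dir in {5,6,7,8} -> dist (id 9, lvl 3), mail (id 10, lvl 3).
Iteration 4: no rows with parent_dir in {9,10}; recursion stops.
SUM(lvl) = 0 + 1 + 2 + 2 + 2 + 2 + 3 + 3 = 15.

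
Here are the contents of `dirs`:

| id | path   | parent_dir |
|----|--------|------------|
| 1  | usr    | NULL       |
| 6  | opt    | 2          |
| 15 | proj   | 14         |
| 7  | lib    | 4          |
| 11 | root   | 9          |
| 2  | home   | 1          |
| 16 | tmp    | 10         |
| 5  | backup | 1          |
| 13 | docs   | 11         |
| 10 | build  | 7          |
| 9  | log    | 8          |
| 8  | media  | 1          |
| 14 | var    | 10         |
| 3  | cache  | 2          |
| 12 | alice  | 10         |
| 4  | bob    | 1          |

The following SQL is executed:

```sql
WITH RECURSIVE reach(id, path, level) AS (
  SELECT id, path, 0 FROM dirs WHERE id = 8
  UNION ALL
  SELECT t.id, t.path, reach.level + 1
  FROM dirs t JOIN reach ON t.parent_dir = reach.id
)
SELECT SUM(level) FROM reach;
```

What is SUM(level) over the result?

Base: id=8 (media) at level 0.
Iteration 1: rows with parent_dir in {8} -> log (id 9, level 1).
Iteration 2: rows with parent_dir in {9} -> root (id 11, level 2).
Iteration 3: rows with parent_dir in {11} -> docs (id 13, level 3).
Iteration 4: no rows with parent_dir in {13}; recursion stops.
SUM(level) = 0 + 1 + 2 + 3 = 6.

6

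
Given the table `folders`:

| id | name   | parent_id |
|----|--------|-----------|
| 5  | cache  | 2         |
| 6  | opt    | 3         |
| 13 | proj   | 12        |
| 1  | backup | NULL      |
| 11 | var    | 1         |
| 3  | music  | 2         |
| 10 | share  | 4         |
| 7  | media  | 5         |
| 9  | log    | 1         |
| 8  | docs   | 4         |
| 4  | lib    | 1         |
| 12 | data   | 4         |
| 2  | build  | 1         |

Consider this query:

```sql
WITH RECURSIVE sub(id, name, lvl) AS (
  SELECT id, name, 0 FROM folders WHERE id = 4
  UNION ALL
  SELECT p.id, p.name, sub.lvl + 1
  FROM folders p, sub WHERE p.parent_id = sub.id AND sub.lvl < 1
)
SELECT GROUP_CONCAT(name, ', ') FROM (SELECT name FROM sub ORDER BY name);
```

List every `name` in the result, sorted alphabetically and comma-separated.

data, docs, lib, share

Base: id=4 (lib) at lvl 0.
Iteration 1: rows with parent_id in {4} -> docs (id 8, lvl 1), share (id 10, lvl 1), data (id 12, lvl 1).
Iteration 2: lvl < 1 fails for all current rows; recursion stops.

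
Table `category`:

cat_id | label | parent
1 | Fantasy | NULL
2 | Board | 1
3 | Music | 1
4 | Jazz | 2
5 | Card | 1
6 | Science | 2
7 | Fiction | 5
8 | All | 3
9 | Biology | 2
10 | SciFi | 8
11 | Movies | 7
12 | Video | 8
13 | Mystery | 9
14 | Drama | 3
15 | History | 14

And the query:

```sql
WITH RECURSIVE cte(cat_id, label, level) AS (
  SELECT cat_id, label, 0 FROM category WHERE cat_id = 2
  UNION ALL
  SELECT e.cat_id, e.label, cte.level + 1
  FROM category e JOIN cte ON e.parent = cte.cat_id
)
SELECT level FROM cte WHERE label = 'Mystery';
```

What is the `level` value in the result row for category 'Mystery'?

Base: cat_id=2 (Board) at level 0.
Iteration 1: rows with parent in {2} -> Jazz (id 4, level 1), Science (id 6, level 1), Biology (id 9, level 1).
Iteration 2: rows with parent in {4,6,9} -> Mystery (id 13, level 2).
Iteration 3: no rows with parent in {13}; recursion stops.

2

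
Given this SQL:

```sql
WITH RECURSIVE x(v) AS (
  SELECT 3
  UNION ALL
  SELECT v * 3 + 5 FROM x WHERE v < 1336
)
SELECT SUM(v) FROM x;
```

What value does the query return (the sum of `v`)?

5994

Base: v=3.
Iteration 1: 3 < 1336 holds -> v = 3 * 3 + 5 = 14.
Iteration 2: 14 < 1336 holds -> v = 14 * 3 + 5 = 47.
Iteration 3: 47 < 1336 holds -> v = 47 * 3 + 5 = 146.
Iteration 4: 146 < 1336 holds -> v = 146 * 3 + 5 = 443.
Iteration 5: 443 < 1336 holds -> v = 443 * 3 + 5 = 1334.
Iteration 6: 1334 < 1336 holds -> v = 1334 * 3 + 5 = 4007.
Iteration 7: 4007 < 1336 fails; recursion stops.
SUM(v) = 3 + 14 + 47 + 146 + 443 + 1334 + 4007 = 5994.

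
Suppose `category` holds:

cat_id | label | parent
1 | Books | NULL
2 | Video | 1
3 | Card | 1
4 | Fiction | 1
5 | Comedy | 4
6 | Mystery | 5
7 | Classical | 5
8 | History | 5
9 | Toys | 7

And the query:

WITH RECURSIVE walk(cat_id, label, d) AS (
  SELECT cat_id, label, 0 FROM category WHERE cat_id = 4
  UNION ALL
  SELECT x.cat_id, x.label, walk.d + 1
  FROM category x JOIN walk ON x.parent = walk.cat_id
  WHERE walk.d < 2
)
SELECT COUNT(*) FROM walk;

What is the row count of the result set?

Base: cat_id=4 (Fiction) at d 0.
Iteration 1: rows with parent in {4} -> Comedy (id 5, d 1).
Iteration 2: rows with parent in {5} -> Mystery (id 6, d 2), Classical (id 7, d 2), History (id 8, d 2).
Iteration 3: d < 2 fails for all current rows; recursion stops.
Total rows emitted: 5.

5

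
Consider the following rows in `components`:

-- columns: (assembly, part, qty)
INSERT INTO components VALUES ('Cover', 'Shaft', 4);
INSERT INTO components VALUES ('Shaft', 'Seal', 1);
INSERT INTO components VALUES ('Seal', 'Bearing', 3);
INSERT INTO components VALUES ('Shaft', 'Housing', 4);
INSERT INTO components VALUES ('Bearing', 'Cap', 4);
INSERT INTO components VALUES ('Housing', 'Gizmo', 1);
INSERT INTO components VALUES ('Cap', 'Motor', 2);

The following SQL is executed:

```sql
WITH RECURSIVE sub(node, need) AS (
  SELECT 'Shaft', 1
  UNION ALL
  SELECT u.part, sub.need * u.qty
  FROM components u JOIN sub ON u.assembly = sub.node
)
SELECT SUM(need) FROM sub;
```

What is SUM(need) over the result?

49

Base: (Shaft, need=1).
Iteration 1: components of {Shaft} -> Housing = 1*4 = 4, Seal = 1*1 = 1.
Iteration 2: components of {Housing,Seal} -> Bearing = 1*3 = 3, Gizmo = 4*1 = 4.
Iteration 3: components of {Bearing,Gizmo} -> Cap = 3*4 = 12.
Iteration 4: components of {Cap} -> Motor = 12*2 = 24.
Iteration 5: no further components; recursion stops.
SUM(need) = 1 + 1 + 4 + 3 + 4 + 12 + 24 = 49.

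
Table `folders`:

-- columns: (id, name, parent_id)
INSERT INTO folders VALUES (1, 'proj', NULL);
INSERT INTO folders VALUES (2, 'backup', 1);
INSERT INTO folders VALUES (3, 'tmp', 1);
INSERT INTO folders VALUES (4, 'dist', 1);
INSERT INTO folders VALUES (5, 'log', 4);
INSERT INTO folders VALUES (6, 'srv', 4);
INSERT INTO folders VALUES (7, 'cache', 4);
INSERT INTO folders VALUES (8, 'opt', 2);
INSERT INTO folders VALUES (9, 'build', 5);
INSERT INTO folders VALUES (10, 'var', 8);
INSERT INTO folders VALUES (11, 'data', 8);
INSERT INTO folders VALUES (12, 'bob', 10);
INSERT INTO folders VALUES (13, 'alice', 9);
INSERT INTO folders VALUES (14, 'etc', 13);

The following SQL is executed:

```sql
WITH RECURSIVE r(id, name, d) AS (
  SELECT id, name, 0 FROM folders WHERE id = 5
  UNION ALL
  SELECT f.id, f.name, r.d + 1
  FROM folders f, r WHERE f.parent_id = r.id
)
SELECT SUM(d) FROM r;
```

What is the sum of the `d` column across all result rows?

Base: id=5 (log) at d 0.
Iteration 1: rows with parent_id in {5} -> build (id 9, d 1).
Iteration 2: rows with parent_id in {9} -> alice (id 13, d 2).
Iteration 3: rows with parent_id in {13} -> etc (id 14, d 3).
Iteration 4: no rows with parent_id in {14}; recursion stops.
SUM(d) = 0 + 1 + 2 + 3 = 6.

6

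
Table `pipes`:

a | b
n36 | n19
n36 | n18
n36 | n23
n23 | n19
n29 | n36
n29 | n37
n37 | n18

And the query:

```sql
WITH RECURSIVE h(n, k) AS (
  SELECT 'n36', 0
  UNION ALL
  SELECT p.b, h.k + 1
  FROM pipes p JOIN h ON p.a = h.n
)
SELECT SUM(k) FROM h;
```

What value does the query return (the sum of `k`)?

Base: (n36, k=0).
Iteration 1: edges from {n36} -> (n18, k=1), (n19, k=1), (n23, k=1).
Iteration 2: edges from {n18,n19,n23} -> (n19, k=2).
Iteration 3: no outgoing edges from {n19}; recursion stops.
SUM(k) = 0 + 1 + 1 + 1 + 2 = 5.

5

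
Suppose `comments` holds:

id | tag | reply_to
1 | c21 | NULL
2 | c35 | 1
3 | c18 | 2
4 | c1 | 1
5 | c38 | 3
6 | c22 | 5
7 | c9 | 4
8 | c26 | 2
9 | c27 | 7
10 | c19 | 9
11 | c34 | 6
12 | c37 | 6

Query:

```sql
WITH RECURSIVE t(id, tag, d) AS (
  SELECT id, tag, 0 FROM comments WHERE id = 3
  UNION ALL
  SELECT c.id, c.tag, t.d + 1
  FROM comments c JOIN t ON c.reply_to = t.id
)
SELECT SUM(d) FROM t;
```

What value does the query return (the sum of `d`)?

Base: id=3 (c18) at d 0.
Iteration 1: rows with reply_to in {3} -> c38 (id 5, d 1).
Iteration 2: rows with reply_to in {5} -> c22 (id 6, d 2).
Iteration 3: rows with reply_to in {6} -> c34 (id 11, d 3), c37 (id 12, d 3).
Iteration 4: no rows with reply_to in {11,12}; recursion stops.
SUM(d) = 0 + 1 + 2 + 3 + 3 = 9.

9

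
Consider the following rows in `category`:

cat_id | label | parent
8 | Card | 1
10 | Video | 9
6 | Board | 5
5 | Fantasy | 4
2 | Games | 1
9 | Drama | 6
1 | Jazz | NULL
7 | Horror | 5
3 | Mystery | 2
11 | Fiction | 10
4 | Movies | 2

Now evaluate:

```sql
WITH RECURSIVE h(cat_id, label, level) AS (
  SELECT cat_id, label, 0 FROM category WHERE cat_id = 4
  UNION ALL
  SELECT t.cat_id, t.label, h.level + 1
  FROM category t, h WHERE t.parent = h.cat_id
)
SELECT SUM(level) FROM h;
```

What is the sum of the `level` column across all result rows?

17

Base: cat_id=4 (Movies) at level 0.
Iteration 1: rows with parent in {4} -> Fantasy (id 5, level 1).
Iteration 2: rows with parent in {5} -> Board (id 6, level 2), Horror (id 7, level 2).
Iteration 3: rows with parent in {6,7} -> Drama (id 9, level 3).
Iteration 4: rows with parent in {9} -> Video (id 10, level 4).
Iteration 5: rows with parent in {10} -> Fiction (id 11, level 5).
Iteration 6: no rows with parent in {11}; recursion stops.
SUM(level) = 0 + 1 + 2 + 2 + 3 + 4 + 5 = 17.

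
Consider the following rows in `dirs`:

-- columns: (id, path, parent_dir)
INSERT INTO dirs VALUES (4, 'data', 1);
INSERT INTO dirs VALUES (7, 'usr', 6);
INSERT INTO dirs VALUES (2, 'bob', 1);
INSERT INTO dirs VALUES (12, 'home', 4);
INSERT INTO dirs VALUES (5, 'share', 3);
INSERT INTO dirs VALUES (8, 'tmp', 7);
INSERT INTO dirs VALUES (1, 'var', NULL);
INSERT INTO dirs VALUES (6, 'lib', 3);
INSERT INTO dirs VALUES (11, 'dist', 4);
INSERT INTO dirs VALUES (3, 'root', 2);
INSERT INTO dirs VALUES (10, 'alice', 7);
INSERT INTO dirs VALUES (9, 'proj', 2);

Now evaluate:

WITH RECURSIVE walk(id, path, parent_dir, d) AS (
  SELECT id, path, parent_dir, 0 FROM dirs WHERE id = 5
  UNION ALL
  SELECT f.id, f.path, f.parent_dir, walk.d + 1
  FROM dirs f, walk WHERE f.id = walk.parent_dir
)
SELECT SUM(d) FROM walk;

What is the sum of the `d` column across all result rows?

Base: id=5 (share), parent_dir=3, d 0.
Iteration 1: join on id=3 -> root (id 3, parent_dir=2, d 1).
Iteration 2: join on id=2 -> bob (id 2, parent_dir=1, d 2).
Iteration 3: join on id=1 -> var (id 1, parent_dir=NULL, d 3).
Iteration 4: parent_dir is NULL; no match; recursion stops.
SUM(d) = 0 + 1 + 2 + 3 = 6.

6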